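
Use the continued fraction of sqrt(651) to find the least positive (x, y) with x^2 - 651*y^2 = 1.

(x, y) = (1735, 68)

First expand sqrt(651) as a continued fraction. With x_i = (sqrt(651) + m_i)/d_i and (m_0, d_0) = (0, 1): a_0 = floor(sqrt(651)) = 25, since 25^2 = 625 <= 651 < 676 = 26^2.
Iterate m_{i+1} = d_i*a_i - m_i, d_{i+1} = (651 - m_{i+1}^2)/d_i, a_{i+1} = floor((a_0 + m_{i+1})/d_{i+1}):
  m_1 = 1*25 - 0 = 25, d_1 = (651 - 25^2)/1 = 26/1 = 26, a_1 = floor((25 + 25)/26) = 1.
  m_2 = 26*1 - 25 = 1, d_2 = (651 - 1^2)/26 = 650/26 = 25, a_2 = floor((25 + 1)/25) = 1.
  m_3 = 25*1 - 1 = 24, d_3 = (651 - 24^2)/25 = 75/25 = 3, a_3 = floor((25 + 24)/3) = 16.
  m_4 = 3*16 - 24 = 24, d_4 = (651 - 24^2)/3 = 75/3 = 25, a_4 = floor((25 + 24)/25) = 1.
  m_5 = 25*1 - 24 = 1, d_5 = (651 - 1^2)/25 = 650/25 = 26, a_5 = floor((25 + 1)/26) = 1.
  m_6 = 26*1 - 1 = 25, d_6 = (651 - 25^2)/26 = 26/26 = 1, a_6 = floor((25 + 25)/1) = 50.
  m_7 = 1*50 - 25 = 25, d_7 = (651 - 25^2)/1 = 26/1 = 26: (m_7, d_7) = (m_1, d_1) = (25, 26), so from here the quotients repeat a_1, ..., a_6; the period length is 6.
So sqrt(651) = [25; (1, 1, 16, 1, 1, 50)] with period length k = 6.
k is even, so the fundamental solution of x^2 - 651y^2 = 1 is (p_{k-1}, q_{k-1}) = (p_5, q_5); compute convergents through index 5.
Convergents (p_i = a_i*p_{i-1} + p_{i-2}, q_i = a_i*q_{i-1} + q_{i-2} with p_{-2}=0, p_{-1}=1, q_{-2}=1, q_{-1}=0):
  i=0: a_0=25, p_0 = 25*1 + 0 = 25, q_0 = 25*0 + 1 = 1.
  i=1: a_1=1, p_1 = 1*25 + 1 = 26, q_1 = 1*1 + 0 = 1.
  i=2: a_2=1, p_2 = 1*26 + 25 = 51, q_2 = 1*1 + 1 = 2.
  i=3: a_3=16, p_3 = 16*51 + 26 = 842, q_3 = 16*2 + 1 = 33.
  i=4: a_4=1, p_4 = 1*842 + 51 = 893, q_4 = 1*33 + 2 = 35.
  i=5: a_5=1, p_5 = 1*893 + 842 = 1735, q_5 = 1*35 + 33 = 68.
Check: 1735^2 - 651*68^2 = 3010225 - 3010224 = 1, so (x, y) = (1735, 68) solves the equation, and by the theorem it is the least positive solution.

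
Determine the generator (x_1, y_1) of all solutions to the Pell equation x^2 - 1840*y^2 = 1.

(x, y) = (2535751, 59115)

First expand sqrt(1840) as a continued fraction. With x_i = (sqrt(1840) + m_i)/d_i and (m_0, d_0) = (0, 1): a_0 = floor(sqrt(1840)) = 42, since 42^2 = 1764 <= 1840 < 1849 = 43^2.
Iterate m_{i+1} = d_i*a_i - m_i, d_{i+1} = (1840 - m_{i+1}^2)/d_i, a_{i+1} = floor((a_0 + m_{i+1})/d_{i+1}):
  m_1 = 1*42 - 0 = 42, d_1 = (1840 - 42^2)/1 = 76/1 = 76, a_1 = floor((42 + 42)/76) = 1.
  m_2 = 76*1 - 42 = 34, d_2 = (1840 - 34^2)/76 = 684/76 = 9, a_2 = floor((42 + 34)/9) = 8.
  m_3 = 9*8 - 34 = 38, d_3 = (1840 - 38^2)/9 = 396/9 = 44, a_3 = floor((42 + 38)/44) = 1.
  m_4 = 44*1 - 38 = 6, d_4 = (1840 - 6^2)/44 = 1804/44 = 41, a_4 = floor((42 + 6)/41) = 1.
  m_5 = 41*1 - 6 = 35, d_5 = (1840 - 35^2)/41 = 615/41 = 15, a_5 = floor((42 + 35)/15) = 5.
  m_6 = 15*5 - 35 = 40, d_6 = (1840 - 40^2)/15 = 240/15 = 16, a_6 = floor((42 + 40)/16) = 5.
  m_7 = 16*5 - 40 = 40, d_7 = (1840 - 40^2)/16 = 240/16 = 15, a_7 = floor((42 + 40)/15) = 5.
  m_8 = 15*5 - 40 = 35, d_8 = (1840 - 35^2)/15 = 615/15 = 41, a_8 = floor((42 + 35)/41) = 1.
  m_9 = 41*1 - 35 = 6, d_9 = (1840 - 6^2)/41 = 1804/41 = 44, a_9 = floor((42 + 6)/44) = 1.
  m_10 = 44*1 - 6 = 38, d_10 = (1840 - 38^2)/44 = 396/44 = 9, a_10 = floor((42 + 38)/9) = 8.
  m_11 = 9*8 - 38 = 34, d_11 = (1840 - 34^2)/9 = 684/9 = 76, a_11 = floor((42 + 34)/76) = 1.
  m_12 = 76*1 - 34 = 42, d_12 = (1840 - 42^2)/76 = 76/76 = 1, a_12 = floor((42 + 42)/1) = 84.
  m_13 = 1*84 - 42 = 42, d_13 = (1840 - 42^2)/1 = 76/1 = 76: (m_13, d_13) = (m_1, d_1) = (42, 76), so from here the quotients repeat a_1, ..., a_12; the period length is 12.
So sqrt(1840) = [42; (1, 8, 1, 1, 5, 5, 5, 1, 1, 8, 1, 84)] with period length k = 12.
k is even, so the fundamental solution of x^2 - 1840y^2 = 1 is (p_{k-1}, q_{k-1}) = (p_11, q_11); compute convergents through index 11.
Convergents (p_i = a_i*p_{i-1} + p_{i-2}, q_i = a_i*q_{i-1} + q_{i-2} with p_{-2}=0, p_{-1}=1, q_{-2}=1, q_{-1}=0):
  i=0: a_0=42, p_0 = 42*1 + 0 = 42, q_0 = 42*0 + 1 = 1.
  i=1: a_1=1, p_1 = 1*42 + 1 = 43, q_1 = 1*1 + 0 = 1.
  i=2: a_2=8, p_2 = 8*43 + 42 = 386, q_2 = 8*1 + 1 = 9.
  i=3: a_3=1, p_3 = 1*386 + 43 = 429, q_3 = 1*9 + 1 = 10.
  i=4: a_4=1, p_4 = 1*429 + 386 = 815, q_4 = 1*10 + 9 = 19.
  i=5: a_5=5, p_5 = 5*815 + 429 = 4504, q_5 = 5*19 + 10 = 105.
  i=6: a_6=5, p_6 = 5*4504 + 815 = 23335, q_6 = 5*105 + 19 = 544.
  i=7: a_7=5, p_7 = 5*23335 + 4504 = 121179, q_7 = 5*544 + 105 = 2825.
  i=8: a_8=1, p_8 = 1*121179 + 23335 = 144514, q_8 = 1*2825 + 544 = 3369.
  i=9: a_9=1, p_9 = 1*144514 + 121179 = 265693, q_9 = 1*3369 + 2825 = 6194.
  i=10: a_10=8, p_10 = 8*265693 + 144514 = 2270058, q_10 = 8*6194 + 3369 = 52921.
  i=11: a_11=1, p_11 = 1*2270058 + 265693 = 2535751, q_11 = 1*52921 + 6194 = 59115.
Check: 2535751^2 - 1840*59115^2 = 6430033134001 - 6430033134000 = 1, so (x, y) = (2535751, 59115) solves the equation, and by the theorem it is the least positive solution.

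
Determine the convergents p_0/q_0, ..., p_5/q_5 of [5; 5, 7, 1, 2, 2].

Using the convergent recurrence p_i = a_i*p_{i-1} + p_{i-2}, q_i = a_i*q_{i-1} + q_{i-2} with p_{-2}=0, p_{-1}=1, q_{-2}=1, q_{-1}=0:
  i=0: a_0=5, p_0 = 5*1 + 0 = 5, q_0 = 5*0 + 1 = 1.
  i=1: a_1=5, p_1 = 5*5 + 1 = 26, q_1 = 5*1 + 0 = 5.
  i=2: a_2=7, p_2 = 7*26 + 5 = 187, q_2 = 7*5 + 1 = 36.
  i=3: a_3=1, p_3 = 1*187 + 26 = 213, q_3 = 1*36 + 5 = 41.
  i=4: a_4=2, p_4 = 2*213 + 187 = 613, q_4 = 2*41 + 36 = 118.
  i=5: a_5=2, p_5 = 2*613 + 213 = 1439, q_5 = 2*118 + 41 = 277.

5/1, 26/5, 187/36, 213/41, 613/118, 1439/277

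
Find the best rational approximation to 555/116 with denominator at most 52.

Expand x = 555/116 as a continued fraction with the Euclidean algorithm:
  555 = 4*116 + 91, so a_0 = 4.
  116 = 1*91 + 25, so a_1 = 1.
  91 = 3*25 + 16, so a_2 = 3.
  25 = 1*16 + 9, so a_3 = 1.
  16 = 1*9 + 7, so a_4 = 1.
  9 = 1*7 + 2, so a_5 = 1.
  7 = 3*2 + 1, so a_6 = 3.
  2 = 2*1 + 0, so a_7 = 2.
so x = [4; 1, 3, 1, 1, 1, 3, 2].
Convergents (p_i = a_i*p_{i-1} + p_{i-2}, q_i = a_i*q_{i-1} + q_{i-2} with p_{-2}=0, p_{-1}=1, q_{-2}=1, q_{-1}=0), until the denominator exceeds 52:
  i=0: a_0=4, p_0 = 4*1 + 0 = 4, q_0 = 4*0 + 1 = 1.
  i=1: a_1=1, p_1 = 1*4 + 1 = 5, q_1 = 1*1 + 0 = 1.
  i=2: a_2=3, p_2 = 3*5 + 4 = 19, q_2 = 3*1 + 1 = 4.
  i=3: a_3=1, p_3 = 1*19 + 5 = 24, q_3 = 1*4 + 1 = 5.
  i=4: a_4=1, p_4 = 1*24 + 19 = 43, q_4 = 1*5 + 4 = 9.
  i=5: a_5=1, p_5 = 1*43 + 24 = 67, q_5 = 1*9 + 5 = 14.
  i=6: a_6=3, p_6 = 3*67 + 43 = 244, q_6 = 3*14 + 9 = 51.
  i=7: a_7=2, p_7 = 2*244 + 67 = 555, q_7 = 2*51 + 14 = 116.
q_7 = 116 > 52, so the last convergent with denominator <= 52 is p_6/q_6 = 244/51.
The closest fraction with denominator <= 52 is either p_6/q_6 or the intermediate fraction (k*p_6 + p_5)/(k*q_6 + q_5) with the largest k >= 1 whose denominator stays <= 52; these approach x as k grows, and every other convergent or intermediate fraction in range is farther away.
Largest k: floor((52 - q_5)/q_6) = floor((52 - 14)/51) = 0.
Since k = 0, no intermediate fraction beyond p_6/q_6 has denominator <= 52, so the convergent 244/51 is the closest (its error is |555*51 - 244*116|/(116*51) = 1/5916).

244/51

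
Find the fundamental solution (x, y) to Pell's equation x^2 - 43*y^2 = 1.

(x, y) = (3482, 531)

First expand sqrt(43) as a continued fraction. With x_i = (sqrt(43) + m_i)/d_i and (m_0, d_0) = (0, 1): a_0 = floor(sqrt(43)) = 6, since 6^2 = 36 <= 43 < 49 = 7^2.
Iterate m_{i+1} = d_i*a_i - m_i, d_{i+1} = (43 - m_{i+1}^2)/d_i, a_{i+1} = floor((a_0 + m_{i+1})/d_{i+1}):
  m_1 = 1*6 - 0 = 6, d_1 = (43 - 6^2)/1 = 7/1 = 7, a_1 = floor((6 + 6)/7) = 1.
  m_2 = 7*1 - 6 = 1, d_2 = (43 - 1^2)/7 = 42/7 = 6, a_2 = floor((6 + 1)/6) = 1.
  m_3 = 6*1 - 1 = 5, d_3 = (43 - 5^2)/6 = 18/6 = 3, a_3 = floor((6 + 5)/3) = 3.
  m_4 = 3*3 - 5 = 4, d_4 = (43 - 4^2)/3 = 27/3 = 9, a_4 = floor((6 + 4)/9) = 1.
  m_5 = 9*1 - 4 = 5, d_5 = (43 - 5^2)/9 = 18/9 = 2, a_5 = floor((6 + 5)/2) = 5.
  m_6 = 2*5 - 5 = 5, d_6 = (43 - 5^2)/2 = 18/2 = 9, a_6 = floor((6 + 5)/9) = 1.
  m_7 = 9*1 - 5 = 4, d_7 = (43 - 4^2)/9 = 27/9 = 3, a_7 = floor((6 + 4)/3) = 3.
  m_8 = 3*3 - 4 = 5, d_8 = (43 - 5^2)/3 = 18/3 = 6, a_8 = floor((6 + 5)/6) = 1.
  m_9 = 6*1 - 5 = 1, d_9 = (43 - 1^2)/6 = 42/6 = 7, a_9 = floor((6 + 1)/7) = 1.
  m_10 = 7*1 - 1 = 6, d_10 = (43 - 6^2)/7 = 7/7 = 1, a_10 = floor((6 + 6)/1) = 12.
  m_11 = 1*12 - 6 = 6, d_11 = (43 - 6^2)/1 = 7/1 = 7: (m_11, d_11) = (m_1, d_1) = (6, 7), so from here the quotients repeat a_1, ..., a_10; the period length is 10.
So sqrt(43) = [6; (1, 1, 3, 1, 5, 1, 3, 1, 1, 12)] with period length k = 10.
k is even, so the fundamental solution of x^2 - 43y^2 = 1 is (p_{k-1}, q_{k-1}) = (p_9, q_9); compute convergents through index 9.
Convergents (p_i = a_i*p_{i-1} + p_{i-2}, q_i = a_i*q_{i-1} + q_{i-2} with p_{-2}=0, p_{-1}=1, q_{-2}=1, q_{-1}=0):
  i=0: a_0=6, p_0 = 6*1 + 0 = 6, q_0 = 6*0 + 1 = 1.
  i=1: a_1=1, p_1 = 1*6 + 1 = 7, q_1 = 1*1 + 0 = 1.
  i=2: a_2=1, p_2 = 1*7 + 6 = 13, q_2 = 1*1 + 1 = 2.
  i=3: a_3=3, p_3 = 3*13 + 7 = 46, q_3 = 3*2 + 1 = 7.
  i=4: a_4=1, p_4 = 1*46 + 13 = 59, q_4 = 1*7 + 2 = 9.
  i=5: a_5=5, p_5 = 5*59 + 46 = 341, q_5 = 5*9 + 7 = 52.
  i=6: a_6=1, p_6 = 1*341 + 59 = 400, q_6 = 1*52 + 9 = 61.
  i=7: a_7=3, p_7 = 3*400 + 341 = 1541, q_7 = 3*61 + 52 = 235.
  i=8: a_8=1, p_8 = 1*1541 + 400 = 1941, q_8 = 1*235 + 61 = 296.
  i=9: a_9=1, p_9 = 1*1941 + 1541 = 3482, q_9 = 1*296 + 235 = 531.
Check: 3482^2 - 43*531^2 = 12124324 - 12124323 = 1, so (x, y) = (3482, 531) solves the equation, and by the theorem it is the least positive solution.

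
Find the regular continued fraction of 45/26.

[1; 1, 2, 1, 2, 2]

Run the Euclidean algorithm on 45 and 26; the successive quotients are the partial quotients a_0, a_1, ... (each step inverts the fractional part left over by the previous one):
  45 = 1*26 + 19, so a_0 = 1.
  26 = 1*19 + 7, so a_1 = 1.
  19 = 2*7 + 5, so a_2 = 2.
  7 = 1*5 + 2, so a_3 = 1.
  5 = 2*2 + 1, so a_4 = 2.
  2 = 2*1 + 0, so a_5 = 2.
The remainder reaches 0 after 6 divisions, so the expansion has 6 partial quotients, read off in order.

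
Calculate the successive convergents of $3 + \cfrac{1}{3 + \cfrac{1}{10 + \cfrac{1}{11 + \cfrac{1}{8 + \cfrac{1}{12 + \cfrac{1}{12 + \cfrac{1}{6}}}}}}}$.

3/1, 10/3, 103/31, 1143/344, 9247/2783, 112107/33740, 1354531/407663, 8239293/2479718

Using the convergent recurrence p_i = a_i*p_{i-1} + p_{i-2}, q_i = a_i*q_{i-1} + q_{i-2} with p_{-2}=0, p_{-1}=1, q_{-2}=1, q_{-1}=0:
  i=0: a_0=3, p_0 = 3*1 + 0 = 3, q_0 = 3*0 + 1 = 1.
  i=1: a_1=3, p_1 = 3*3 + 1 = 10, q_1 = 3*1 + 0 = 3.
  i=2: a_2=10, p_2 = 10*10 + 3 = 103, q_2 = 10*3 + 1 = 31.
  i=3: a_3=11, p_3 = 11*103 + 10 = 1143, q_3 = 11*31 + 3 = 344.
  i=4: a_4=8, p_4 = 8*1143 + 103 = 9247, q_4 = 8*344 + 31 = 2783.
  i=5: a_5=12, p_5 = 12*9247 + 1143 = 112107, q_5 = 12*2783 + 344 = 33740.
  i=6: a_6=12, p_6 = 12*112107 + 9247 = 1354531, q_6 = 12*33740 + 2783 = 407663.
  i=7: a_7=6, p_7 = 6*1354531 + 112107 = 8239293, q_7 = 6*407663 + 33740 = 2479718.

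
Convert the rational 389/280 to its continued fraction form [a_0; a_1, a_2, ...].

Run the Euclidean algorithm on 389 and 280; the successive quotients are the partial quotients a_0, a_1, ... (each step inverts the fractional part left over by the previous one):
  389 = 1*280 + 109, so a_0 = 1.
  280 = 2*109 + 62, so a_1 = 2.
  109 = 1*62 + 47, so a_2 = 1.
  62 = 1*47 + 15, so a_3 = 1.
  47 = 3*15 + 2, so a_4 = 3.
  15 = 7*2 + 1, so a_5 = 7.
  2 = 2*1 + 0, so a_6 = 2.
The remainder reaches 0 after 7 divisions, so the expansion has 7 partial quotients, read off in order.

[1; 2, 1, 1, 3, 7, 2]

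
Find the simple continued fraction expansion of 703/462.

[1; 1, 1, 11, 20]

Run the Euclidean algorithm on 703 and 462; the successive quotients are the partial quotients a_0, a_1, ... (each step inverts the fractional part left over by the previous one):
  703 = 1*462 + 241, so a_0 = 1.
  462 = 1*241 + 221, so a_1 = 1.
  241 = 1*221 + 20, so a_2 = 1.
  221 = 11*20 + 1, so a_3 = 11.
  20 = 20*1 + 0, so a_4 = 20.
The remainder reaches 0 after 5 divisions, so the expansion has 5 partial quotients, read off in order.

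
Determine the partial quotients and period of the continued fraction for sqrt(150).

Write x_i = (sqrt(150) + m_i)/d_i with (m_0, d_0) = (0, 1). a_0 = floor(sqrt(150)) = 12, since 12^2 = 144 <= 150 < 169 = 13^2.
Iterate m_{i+1} = d_i*a_i - m_i, d_{i+1} = (150 - m_{i+1}^2)/d_i, a_{i+1} = floor((a_0 + m_{i+1})/d_{i+1}):
  m_1 = 1*12 - 0 = 12, d_1 = (150 - 12^2)/1 = 6/1 = 6, a_1 = floor((12 + 12)/6) = 4.
  m_2 = 6*4 - 12 = 12, d_2 = (150 - 12^2)/6 = 6/6 = 1, a_2 = floor((12 + 12)/1) = 24.
  m_3 = 1*24 - 12 = 12, d_3 = (150 - 12^2)/1 = 6/1 = 6: (m_3, d_3) = (m_1, d_1) = (12, 6), so from here the quotients repeat a_1, a_2; the period length is 2.
Hence the expansion of sqrt(150) is a_0 = 12 followed by the repeating block 4, 24 (period 2).

[12; (4, 24)]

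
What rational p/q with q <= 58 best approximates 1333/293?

232/51

Expand x = 1333/293 as a continued fraction with the Euclidean algorithm:
  1333 = 4*293 + 161, so a_0 = 4.
  293 = 1*161 + 132, so a_1 = 1.
  161 = 1*132 + 29, so a_2 = 1.
  132 = 4*29 + 16, so a_3 = 4.
  29 = 1*16 + 13, so a_4 = 1.
  16 = 1*13 + 3, so a_5 = 1.
  13 = 4*3 + 1, so a_6 = 4.
  3 = 3*1 + 0, so a_7 = 3.
so x = [4; 1, 1, 4, 1, 1, 4, 3].
Convergents (p_i = a_i*p_{i-1} + p_{i-2}, q_i = a_i*q_{i-1} + q_{i-2} with p_{-2}=0, p_{-1}=1, q_{-2}=1, q_{-1}=0), until the denominator exceeds 58:
  i=0: a_0=4, p_0 = 4*1 + 0 = 4, q_0 = 4*0 + 1 = 1.
  i=1: a_1=1, p_1 = 1*4 + 1 = 5, q_1 = 1*1 + 0 = 1.
  i=2: a_2=1, p_2 = 1*5 + 4 = 9, q_2 = 1*1 + 1 = 2.
  i=3: a_3=4, p_3 = 4*9 + 5 = 41, q_3 = 4*2 + 1 = 9.
  i=4: a_4=1, p_4 = 1*41 + 9 = 50, q_4 = 1*9 + 2 = 11.
  i=5: a_5=1, p_5 = 1*50 + 41 = 91, q_5 = 1*11 + 9 = 20.
  i=6: a_6=4, p_6 = 4*91 + 50 = 414, q_6 = 4*20 + 11 = 91.
q_6 = 91 > 58, so the last convergent with denominator <= 58 is p_5/q_5 = 91/20.
The closest fraction with denominator <= 58 is either p_5/q_5 or the intermediate fraction (k*p_5 + p_4)/(k*q_5 + q_4) with the largest k >= 1 whose denominator stays <= 58; these approach x as k grows, and every other convergent or intermediate fraction in range is farther away.
Largest k: floor((58 - q_4)/q_5) = floor((58 - 11)/20) = 2.
That gives (2*91 + 50)/(2*20 + 11) = 232/51.
Compare the errors: |x - 91/20| = |1333*20 - 91*293|/(293*20) = 3/5860, and |x - 232/51| = |1333*51 - 232*293|/(293*51) = 7/14943.
Cross-multiplying, 7*5860 = 41020 < 44829 = 3*14943, so 7/14943 is smaller: the intermediate fraction 232/51 is closer to x than 91/20.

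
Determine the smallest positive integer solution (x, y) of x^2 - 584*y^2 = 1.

First expand sqrt(584) as a continued fraction. With x_i = (sqrt(584) + m_i)/d_i and (m_0, d_0) = (0, 1): a_0 = floor(sqrt(584)) = 24, since 24^2 = 576 <= 584 < 625 = 25^2.
Iterate m_{i+1} = d_i*a_i - m_i, d_{i+1} = (584 - m_{i+1}^2)/d_i, a_{i+1} = floor((a_0 + m_{i+1})/d_{i+1}):
  m_1 = 1*24 - 0 = 24, d_1 = (584 - 24^2)/1 = 8/1 = 8, a_1 = floor((24 + 24)/8) = 6.
  m_2 = 8*6 - 24 = 24, d_2 = (584 - 24^2)/8 = 8/8 = 1, a_2 = floor((24 + 24)/1) = 48.
  m_3 = 1*48 - 24 = 24, d_3 = (584 - 24^2)/1 = 8/1 = 8: (m_3, d_3) = (m_1, d_1) = (24, 8), so from here the quotients repeat a_1, a_2; the period length is 2.
So sqrt(584) = [24; (6, 48)] with period length k = 2.
k is even, so the fundamental solution of x^2 - 584y^2 = 1 is (p_{k-1}, q_{k-1}) = (p_1, q_1); compute convergents through index 1.
Convergents (p_i = a_i*p_{i-1} + p_{i-2}, q_i = a_i*q_{i-1} + q_{i-2} with p_{-2}=0, p_{-1}=1, q_{-2}=1, q_{-1}=0):
  i=0: a_0=24, p_0 = 24*1 + 0 = 24, q_0 = 24*0 + 1 = 1.
  i=1: a_1=6, p_1 = 6*24 + 1 = 145, q_1 = 6*1 + 0 = 6.
Check: 145^2 - 584*6^2 = 21025 - 21024 = 1, so (x, y) = (145, 6) solves the equation, and by the theorem it is the least positive solution.

(x, y) = (145, 6)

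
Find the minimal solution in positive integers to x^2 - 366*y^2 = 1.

(x, y) = (907925, 47458)

First expand sqrt(366) as a continued fraction. With x_i = (sqrt(366) + m_i)/d_i and (m_0, d_0) = (0, 1): a_0 = floor(sqrt(366)) = 19, since 19^2 = 361 <= 366 < 400 = 20^2.
Iterate m_{i+1} = d_i*a_i - m_i, d_{i+1} = (366 - m_{i+1}^2)/d_i, a_{i+1} = floor((a_0 + m_{i+1})/d_{i+1}):
  m_1 = 1*19 - 0 = 19, d_1 = (366 - 19^2)/1 = 5/1 = 5, a_1 = floor((19 + 19)/5) = 7.
  m_2 = 5*7 - 19 = 16, d_2 = (366 - 16^2)/5 = 110/5 = 22, a_2 = floor((19 + 16)/22) = 1.
  m_3 = 22*1 - 16 = 6, d_3 = (366 - 6^2)/22 = 330/22 = 15, a_3 = floor((19 + 6)/15) = 1.
  m_4 = 15*1 - 6 = 9, d_4 = (366 - 9^2)/15 = 285/15 = 19, a_4 = floor((19 + 9)/19) = 1.
  m_5 = 19*1 - 9 = 10, d_5 = (366 - 10^2)/19 = 266/19 = 14, a_5 = floor((19 + 10)/14) = 2.
  m_6 = 14*2 - 10 = 18, d_6 = (366 - 18^2)/14 = 42/14 = 3, a_6 = floor((19 + 18)/3) = 12.
  m_7 = 3*12 - 18 = 18, d_7 = (366 - 18^2)/3 = 42/3 = 14, a_7 = floor((19 + 18)/14) = 2.
  m_8 = 14*2 - 18 = 10, d_8 = (366 - 10^2)/14 = 266/14 = 19, a_8 = floor((19 + 10)/19) = 1.
  m_9 = 19*1 - 10 = 9, d_9 = (366 - 9^2)/19 = 285/19 = 15, a_9 = floor((19 + 9)/15) = 1.
  m_10 = 15*1 - 9 = 6, d_10 = (366 - 6^2)/15 = 330/15 = 22, a_10 = floor((19 + 6)/22) = 1.
  m_11 = 22*1 - 6 = 16, d_11 = (366 - 16^2)/22 = 110/22 = 5, a_11 = floor((19 + 16)/5) = 7.
  m_12 = 5*7 - 16 = 19, d_12 = (366 - 19^2)/5 = 5/5 = 1, a_12 = floor((19 + 19)/1) = 38.
  m_13 = 1*38 - 19 = 19, d_13 = (366 - 19^2)/1 = 5/1 = 5: (m_13, d_13) = (m_1, d_1) = (19, 5), so from here the quotients repeat a_1, ..., a_12; the period length is 12.
So sqrt(366) = [19; (7, 1, 1, 1, 2, 12, 2, 1, 1, 1, 7, 38)] with period length k = 12.
k is even, so the fundamental solution of x^2 - 366y^2 = 1 is (p_{k-1}, q_{k-1}) = (p_11, q_11); compute convergents through index 11.
Convergents (p_i = a_i*p_{i-1} + p_{i-2}, q_i = a_i*q_{i-1} + q_{i-2} with p_{-2}=0, p_{-1}=1, q_{-2}=1, q_{-1}=0):
  i=0: a_0=19, p_0 = 19*1 + 0 = 19, q_0 = 19*0 + 1 = 1.
  i=1: a_1=7, p_1 = 7*19 + 1 = 134, q_1 = 7*1 + 0 = 7.
  i=2: a_2=1, p_2 = 1*134 + 19 = 153, q_2 = 1*7 + 1 = 8.
  i=3: a_3=1, p_3 = 1*153 + 134 = 287, q_3 = 1*8 + 7 = 15.
  i=4: a_4=1, p_4 = 1*287 + 153 = 440, q_4 = 1*15 + 8 = 23.
  i=5: a_5=2, p_5 = 2*440 + 287 = 1167, q_5 = 2*23 + 15 = 61.
  i=6: a_6=12, p_6 = 12*1167 + 440 = 14444, q_6 = 12*61 + 23 = 755.
  i=7: a_7=2, p_7 = 2*14444 + 1167 = 30055, q_7 = 2*755 + 61 = 1571.
  i=8: a_8=1, p_8 = 1*30055 + 14444 = 44499, q_8 = 1*1571 + 755 = 2326.
  i=9: a_9=1, p_9 = 1*44499 + 30055 = 74554, q_9 = 1*2326 + 1571 = 3897.
  i=10: a_10=1, p_10 = 1*74554 + 44499 = 119053, q_10 = 1*3897 + 2326 = 6223.
  i=11: a_11=7, p_11 = 7*119053 + 74554 = 907925, q_11 = 7*6223 + 3897 = 47458.
Check: 907925^2 - 366*47458^2 = 824327805625 - 824327805624 = 1, so (x, y) = (907925, 47458) solves the equation, and by the theorem it is the least positive solution.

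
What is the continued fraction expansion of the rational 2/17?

Run the Euclidean algorithm on 2 and 17; the successive quotients are the partial quotients a_0, a_1, ... (each step inverts the fractional part left over by the previous one):
  2 = 0*17 + 2, so a_0 = 0.
  17 = 8*2 + 1, so a_1 = 8.
  2 = 2*1 + 0, so a_2 = 2.
The remainder reaches 0 after 3 divisions, so the expansion has 3 partial quotients, read off in order.

[0; 8, 2]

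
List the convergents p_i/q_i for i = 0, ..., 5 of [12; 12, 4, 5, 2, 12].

Using the convergent recurrence p_i = a_i*p_{i-1} + p_{i-2}, q_i = a_i*q_{i-1} + q_{i-2} with p_{-2}=0, p_{-1}=1, q_{-2}=1, q_{-1}=0:
  i=0: a_0=12, p_0 = 12*1 + 0 = 12, q_0 = 12*0 + 1 = 1.
  i=1: a_1=12, p_1 = 12*12 + 1 = 145, q_1 = 12*1 + 0 = 12.
  i=2: a_2=4, p_2 = 4*145 + 12 = 592, q_2 = 4*12 + 1 = 49.
  i=3: a_3=5, p_3 = 5*592 + 145 = 3105, q_3 = 5*49 + 12 = 257.
  i=4: a_4=2, p_4 = 2*3105 + 592 = 6802, q_4 = 2*257 + 49 = 563.
  i=5: a_5=12, p_5 = 12*6802 + 3105 = 84729, q_5 = 12*563 + 257 = 7013.

12/1, 145/12, 592/49, 3105/257, 6802/563, 84729/7013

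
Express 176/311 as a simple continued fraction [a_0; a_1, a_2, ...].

Run the Euclidean algorithm on 176 and 311; the successive quotients are the partial quotients a_0, a_1, ... (each step inverts the fractional part left over by the previous one):
  176 = 0*311 + 176, so a_0 = 0.
  311 = 1*176 + 135, so a_1 = 1.
  176 = 1*135 + 41, so a_2 = 1.
  135 = 3*41 + 12, so a_3 = 3.
  41 = 3*12 + 5, so a_4 = 3.
  12 = 2*5 + 2, so a_5 = 2.
  5 = 2*2 + 1, so a_6 = 2.
  2 = 2*1 + 0, so a_7 = 2.
The remainder reaches 0 after 8 divisions, so the expansion has 8 partial quotients, read off in order.

[0; 1, 1, 3, 3, 2, 2, 2]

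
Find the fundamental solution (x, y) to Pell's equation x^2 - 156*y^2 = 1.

(x, y) = (25, 2)

First expand sqrt(156) as a continued fraction. With x_i = (sqrt(156) + m_i)/d_i and (m_0, d_0) = (0, 1): a_0 = floor(sqrt(156)) = 12, since 12^2 = 144 <= 156 < 169 = 13^2.
Iterate m_{i+1} = d_i*a_i - m_i, d_{i+1} = (156 - m_{i+1}^2)/d_i, a_{i+1} = floor((a_0 + m_{i+1})/d_{i+1}):
  m_1 = 1*12 - 0 = 12, d_1 = (156 - 12^2)/1 = 12/1 = 12, a_1 = floor((12 + 12)/12) = 2.
  m_2 = 12*2 - 12 = 12, d_2 = (156 - 12^2)/12 = 12/12 = 1, a_2 = floor((12 + 12)/1) = 24.
  m_3 = 1*24 - 12 = 12, d_3 = (156 - 12^2)/1 = 12/1 = 12: (m_3, d_3) = (m_1, d_1) = (12, 12), so from here the quotients repeat a_1, a_2; the period length is 2.
So sqrt(156) = [12; (2, 24)] with period length k = 2.
k is even, so the fundamental solution of x^2 - 156y^2 = 1 is (p_{k-1}, q_{k-1}) = (p_1, q_1); compute convergents through index 1.
Convergents (p_i = a_i*p_{i-1} + p_{i-2}, q_i = a_i*q_{i-1} + q_{i-2} with p_{-2}=0, p_{-1}=1, q_{-2}=1, q_{-1}=0):
  i=0: a_0=12, p_0 = 12*1 + 0 = 12, q_0 = 12*0 + 1 = 1.
  i=1: a_1=2, p_1 = 2*12 + 1 = 25, q_1 = 2*1 + 0 = 2.
Check: 25^2 - 156*2^2 = 625 - 624 = 1, so (x, y) = (25, 2) solves the equation, and by the theorem it is the least positive solution.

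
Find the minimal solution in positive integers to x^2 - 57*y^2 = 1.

(x, y) = (151, 20)

First expand sqrt(57) as a continued fraction. With x_i = (sqrt(57) + m_i)/d_i and (m_0, d_0) = (0, 1): a_0 = floor(sqrt(57)) = 7, since 7^2 = 49 <= 57 < 64 = 8^2.
Iterate m_{i+1} = d_i*a_i - m_i, d_{i+1} = (57 - m_{i+1}^2)/d_i, a_{i+1} = floor((a_0 + m_{i+1})/d_{i+1}):
  m_1 = 1*7 - 0 = 7, d_1 = (57 - 7^2)/1 = 8/1 = 8, a_1 = floor((7 + 7)/8) = 1.
  m_2 = 8*1 - 7 = 1, d_2 = (57 - 1^2)/8 = 56/8 = 7, a_2 = floor((7 + 1)/7) = 1.
  m_3 = 7*1 - 1 = 6, d_3 = (57 - 6^2)/7 = 21/7 = 3, a_3 = floor((7 + 6)/3) = 4.
  m_4 = 3*4 - 6 = 6, d_4 = (57 - 6^2)/3 = 21/3 = 7, a_4 = floor((7 + 6)/7) = 1.
  m_5 = 7*1 - 6 = 1, d_5 = (57 - 1^2)/7 = 56/7 = 8, a_5 = floor((7 + 1)/8) = 1.
  m_6 = 8*1 - 1 = 7, d_6 = (57 - 7^2)/8 = 8/8 = 1, a_6 = floor((7 + 7)/1) = 14.
  m_7 = 1*14 - 7 = 7, d_7 = (57 - 7^2)/1 = 8/1 = 8: (m_7, d_7) = (m_1, d_1) = (7, 8), so from here the quotients repeat a_1, ..., a_6; the period length is 6.
So sqrt(57) = [7; (1, 1, 4, 1, 1, 14)] with period length k = 6.
k is even, so the fundamental solution of x^2 - 57y^2 = 1 is (p_{k-1}, q_{k-1}) = (p_5, q_5); compute convergents through index 5.
Convergents (p_i = a_i*p_{i-1} + p_{i-2}, q_i = a_i*q_{i-1} + q_{i-2} with p_{-2}=0, p_{-1}=1, q_{-2}=1, q_{-1}=0):
  i=0: a_0=7, p_0 = 7*1 + 0 = 7, q_0 = 7*0 + 1 = 1.
  i=1: a_1=1, p_1 = 1*7 + 1 = 8, q_1 = 1*1 + 0 = 1.
  i=2: a_2=1, p_2 = 1*8 + 7 = 15, q_2 = 1*1 + 1 = 2.
  i=3: a_3=4, p_3 = 4*15 + 8 = 68, q_3 = 4*2 + 1 = 9.
  i=4: a_4=1, p_4 = 1*68 + 15 = 83, q_4 = 1*9 + 2 = 11.
  i=5: a_5=1, p_5 = 1*83 + 68 = 151, q_5 = 1*11 + 9 = 20.
Check: 151^2 - 57*20^2 = 22801 - 22800 = 1, so (x, y) = (151, 20) solves the equation, and by the theorem it is the least positive solution.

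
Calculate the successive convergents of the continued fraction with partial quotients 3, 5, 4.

Using the convergent recurrence p_i = a_i*p_{i-1} + p_{i-2}, q_i = a_i*q_{i-1} + q_{i-2} with p_{-2}=0, p_{-1}=1, q_{-2}=1, q_{-1}=0:
  i=0: a_0=3, p_0 = 3*1 + 0 = 3, q_0 = 3*0 + 1 = 1.
  i=1: a_1=5, p_1 = 5*3 + 1 = 16, q_1 = 5*1 + 0 = 5.
  i=2: a_2=4, p_2 = 4*16 + 3 = 67, q_2 = 4*5 + 1 = 21.

3/1, 16/5, 67/21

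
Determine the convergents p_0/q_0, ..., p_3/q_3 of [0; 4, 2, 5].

Using the convergent recurrence p_i = a_i*p_{i-1} + p_{i-2}, q_i = a_i*q_{i-1} + q_{i-2} with p_{-2}=0, p_{-1}=1, q_{-2}=1, q_{-1}=0:
  i=0: a_0=0, p_0 = 0*1 + 0 = 0, q_0 = 0*0 + 1 = 1.
  i=1: a_1=4, p_1 = 4*0 + 1 = 1, q_1 = 4*1 + 0 = 4.
  i=2: a_2=2, p_2 = 2*1 + 0 = 2, q_2 = 2*4 + 1 = 9.
  i=3: a_3=5, p_3 = 5*2 + 1 = 11, q_3 = 5*9 + 4 = 49.

0/1, 1/4, 2/9, 11/49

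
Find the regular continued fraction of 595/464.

Run the Euclidean algorithm on 595 and 464; the successive quotients are the partial quotients a_0, a_1, ... (each step inverts the fractional part left over by the previous one):
  595 = 1*464 + 131, so a_0 = 1.
  464 = 3*131 + 71, so a_1 = 3.
  131 = 1*71 + 60, so a_2 = 1.
  71 = 1*60 + 11, so a_3 = 1.
  60 = 5*11 + 5, so a_4 = 5.
  11 = 2*5 + 1, so a_5 = 2.
  5 = 5*1 + 0, so a_6 = 5.
The remainder reaches 0 after 7 divisions, so the expansion has 7 partial quotients, read off in order.

[1; 3, 1, 1, 5, 2, 5]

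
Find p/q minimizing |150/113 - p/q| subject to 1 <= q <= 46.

61/46

Expand x = 150/113 as a continued fraction with the Euclidean algorithm:
  150 = 1*113 + 37, so a_0 = 1.
  113 = 3*37 + 2, so a_1 = 3.
  37 = 18*2 + 1, so a_2 = 18.
  2 = 2*1 + 0, so a_3 = 2.
so x = [1; 3, 18, 2].
Convergents (p_i = a_i*p_{i-1} + p_{i-2}, q_i = a_i*q_{i-1} + q_{i-2} with p_{-2}=0, p_{-1}=1, q_{-2}=1, q_{-1}=0), until the denominator exceeds 46:
  i=0: a_0=1, p_0 = 1*1 + 0 = 1, q_0 = 1*0 + 1 = 1.
  i=1: a_1=3, p_1 = 3*1 + 1 = 4, q_1 = 3*1 + 0 = 3.
  i=2: a_2=18, p_2 = 18*4 + 1 = 73, q_2 = 18*3 + 1 = 55.
q_2 = 55 > 46, so the last convergent with denominator <= 46 is p_1/q_1 = 4/3.
The closest fraction with denominator <= 46 is either p_1/q_1 or the intermediate fraction (k*p_1 + p_0)/(k*q_1 + q_0) with the largest k >= 1 whose denominator stays <= 46; these approach x as k grows, and every other convergent or intermediate fraction in range is farther away.
Largest k: floor((46 - q_0)/q_1) = floor((46 - 1)/3) = 15.
That gives (15*4 + 1)/(15*3 + 1) = 61/46.
Compare the errors: |x - 4/3| = |150*3 - 4*113|/(113*3) = 2/339, and |x - 61/46| = |150*46 - 61*113|/(113*46) = 7/5198.
Cross-multiplying, 7*339 = 2373 < 10396 = 2*5198, so 7/5198 is smaller: the intermediate fraction 61/46 is closer to x than 4/3.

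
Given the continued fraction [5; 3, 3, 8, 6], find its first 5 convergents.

5/1, 16/3, 53/10, 440/83, 2693/508

Using the convergent recurrence p_i = a_i*p_{i-1} + p_{i-2}, q_i = a_i*q_{i-1} + q_{i-2} with p_{-2}=0, p_{-1}=1, q_{-2}=1, q_{-1}=0:
  i=0: a_0=5, p_0 = 5*1 + 0 = 5, q_0 = 5*0 + 1 = 1.
  i=1: a_1=3, p_1 = 3*5 + 1 = 16, q_1 = 3*1 + 0 = 3.
  i=2: a_2=3, p_2 = 3*16 + 5 = 53, q_2 = 3*3 + 1 = 10.
  i=3: a_3=8, p_3 = 8*53 + 16 = 440, q_3 = 8*10 + 3 = 83.
  i=4: a_4=6, p_4 = 6*440 + 53 = 2693, q_4 = 6*83 + 10 = 508.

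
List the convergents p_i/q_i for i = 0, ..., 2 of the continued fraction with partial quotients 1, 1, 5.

1/1, 2/1, 11/6

Using the convergent recurrence p_i = a_i*p_{i-1} + p_{i-2}, q_i = a_i*q_{i-1} + q_{i-2} with p_{-2}=0, p_{-1}=1, q_{-2}=1, q_{-1}=0:
  i=0: a_0=1, p_0 = 1*1 + 0 = 1, q_0 = 1*0 + 1 = 1.
  i=1: a_1=1, p_1 = 1*1 + 1 = 2, q_1 = 1*1 + 0 = 1.
  i=2: a_2=5, p_2 = 5*2 + 1 = 11, q_2 = 5*1 + 1 = 6.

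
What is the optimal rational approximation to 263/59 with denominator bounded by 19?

Expand x = 263/59 as a continued fraction with the Euclidean algorithm:
  263 = 4*59 + 27, so a_0 = 4.
  59 = 2*27 + 5, so a_1 = 2.
  27 = 5*5 + 2, so a_2 = 5.
  5 = 2*2 + 1, so a_3 = 2.
  2 = 2*1 + 0, so a_4 = 2.
so x = [4; 2, 5, 2, 2].
Convergents (p_i = a_i*p_{i-1} + p_{i-2}, q_i = a_i*q_{i-1} + q_{i-2} with p_{-2}=0, p_{-1}=1, q_{-2}=1, q_{-1}=0), until the denominator exceeds 19:
  i=0: a_0=4, p_0 = 4*1 + 0 = 4, q_0 = 4*0 + 1 = 1.
  i=1: a_1=2, p_1 = 2*4 + 1 = 9, q_1 = 2*1 + 0 = 2.
  i=2: a_2=5, p_2 = 5*9 + 4 = 49, q_2 = 5*2 + 1 = 11.
  i=3: a_3=2, p_3 = 2*49 + 9 = 107, q_3 = 2*11 + 2 = 24.
q_3 = 24 > 19, so the last convergent with denominator <= 19 is p_2/q_2 = 49/11.
The closest fraction with denominator <= 19 is either p_2/q_2 or the intermediate fraction (k*p_2 + p_1)/(k*q_2 + q_1) with the largest k >= 1 whose denominator stays <= 19; these approach x as k grows, and every other convergent or intermediate fraction in range is farther away.
Largest k: floor((19 - q_1)/q_2) = floor((19 - 2)/11) = 1.
That gives (1*49 + 9)/(1*11 + 2) = 58/13.
Compare the errors: |x - 49/11| = |263*11 - 49*59|/(59*11) = 2/649, and |x - 58/13| = |263*13 - 58*59|/(59*13) = 3/767.
Cross-multiplying, 2*767 = 1534 < 1947 = 3*649, so 2/649 is smaller: the convergent 49/11 is closer to x than 58/13.

49/11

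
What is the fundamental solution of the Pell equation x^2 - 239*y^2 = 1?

First expand sqrt(239) as a continued fraction. With x_i = (sqrt(239) + m_i)/d_i and (m_0, d_0) = (0, 1): a_0 = floor(sqrt(239)) = 15, since 15^2 = 225 <= 239 < 256 = 16^2.
Iterate m_{i+1} = d_i*a_i - m_i, d_{i+1} = (239 - m_{i+1}^2)/d_i, a_{i+1} = floor((a_0 + m_{i+1})/d_{i+1}):
  m_1 = 1*15 - 0 = 15, d_1 = (239 - 15^2)/1 = 14/1 = 14, a_1 = floor((15 + 15)/14) = 2.
  m_2 = 14*2 - 15 = 13, d_2 = (239 - 13^2)/14 = 70/14 = 5, a_2 = floor((15 + 13)/5) = 5.
  m_3 = 5*5 - 13 = 12, d_3 = (239 - 12^2)/5 = 95/5 = 19, a_3 = floor((15 + 12)/19) = 1.
  m_4 = 19*1 - 12 = 7, d_4 = (239 - 7^2)/19 = 190/19 = 10, a_4 = floor((15 + 7)/10) = 2.
  m_5 = 10*2 - 7 = 13, d_5 = (239 - 13^2)/10 = 70/10 = 7, a_5 = floor((15 + 13)/7) = 4.
  m_6 = 7*4 - 13 = 15, d_6 = (239 - 15^2)/7 = 14/7 = 2, a_6 = floor((15 + 15)/2) = 15.
  m_7 = 2*15 - 15 = 15, d_7 = (239 - 15^2)/2 = 14/2 = 7, a_7 = floor((15 + 15)/7) = 4.
  m_8 = 7*4 - 15 = 13, d_8 = (239 - 13^2)/7 = 70/7 = 10, a_8 = floor((15 + 13)/10) = 2.
  m_9 = 10*2 - 13 = 7, d_9 = (239 - 7^2)/10 = 190/10 = 19, a_9 = floor((15 + 7)/19) = 1.
  m_10 = 19*1 - 7 = 12, d_10 = (239 - 12^2)/19 = 95/19 = 5, a_10 = floor((15 + 12)/5) = 5.
  m_11 = 5*5 - 12 = 13, d_11 = (239 - 13^2)/5 = 70/5 = 14, a_11 = floor((15 + 13)/14) = 2.
  m_12 = 14*2 - 13 = 15, d_12 = (239 - 15^2)/14 = 14/14 = 1, a_12 = floor((15 + 15)/1) = 30.
  m_13 = 1*30 - 15 = 15, d_13 = (239 - 15^2)/1 = 14/1 = 14: (m_13, d_13) = (m_1, d_1) = (15, 14), so from here the quotients repeat a_1, ..., a_12; the period length is 12.
So sqrt(239) = [15; (2, 5, 1, 2, 4, 15, 4, 2, 1, 5, 2, 30)] with period length k = 12.
k is even, so the fundamental solution of x^2 - 239y^2 = 1 is (p_{k-1}, q_{k-1}) = (p_11, q_11); compute convergents through index 11.
Convergents (p_i = a_i*p_{i-1} + p_{i-2}, q_i = a_i*q_{i-1} + q_{i-2} with p_{-2}=0, p_{-1}=1, q_{-2}=1, q_{-1}=0):
  i=0: a_0=15, p_0 = 15*1 + 0 = 15, q_0 = 15*0 + 1 = 1.
  i=1: a_1=2, p_1 = 2*15 + 1 = 31, q_1 = 2*1 + 0 = 2.
  i=2: a_2=5, p_2 = 5*31 + 15 = 170, q_2 = 5*2 + 1 = 11.
  i=3: a_3=1, p_3 = 1*170 + 31 = 201, q_3 = 1*11 + 2 = 13.
  i=4: a_4=2, p_4 = 2*201 + 170 = 572, q_4 = 2*13 + 11 = 37.
  i=5: a_5=4, p_5 = 4*572 + 201 = 2489, q_5 = 4*37 + 13 = 161.
  i=6: a_6=15, p_6 = 15*2489 + 572 = 37907, q_6 = 15*161 + 37 = 2452.
  i=7: a_7=4, p_7 = 4*37907 + 2489 = 154117, q_7 = 4*2452 + 161 = 9969.
  i=8: a_8=2, p_8 = 2*154117 + 37907 = 346141, q_8 = 2*9969 + 2452 = 22390.
  i=9: a_9=1, p_9 = 1*346141 + 154117 = 500258, q_9 = 1*22390 + 9969 = 32359.
  i=10: a_10=5, p_10 = 5*500258 + 346141 = 2847431, q_10 = 5*32359 + 22390 = 184185.
  i=11: a_11=2, p_11 = 2*2847431 + 500258 = 6195120, q_11 = 2*184185 + 32359 = 400729.
Check: 6195120^2 - 239*400729^2 = 38379511814400 - 38379511814399 = 1, so (x, y) = (6195120, 400729) solves the equation, and by the theorem it is the least positive solution.

(x, y) = (6195120, 400729)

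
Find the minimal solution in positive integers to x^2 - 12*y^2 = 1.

(x, y) = (7, 2)

First expand sqrt(12) as a continued fraction. With x_i = (sqrt(12) + m_i)/d_i and (m_0, d_0) = (0, 1): a_0 = floor(sqrt(12)) = 3, since 3^2 = 9 <= 12 < 16 = 4^2.
Iterate m_{i+1} = d_i*a_i - m_i, d_{i+1} = (12 - m_{i+1}^2)/d_i, a_{i+1} = floor((a_0 + m_{i+1})/d_{i+1}):
  m_1 = 1*3 - 0 = 3, d_1 = (12 - 3^2)/1 = 3/1 = 3, a_1 = floor((3 + 3)/3) = 2.
  m_2 = 3*2 - 3 = 3, d_2 = (12 - 3^2)/3 = 3/3 = 1, a_2 = floor((3 + 3)/1) = 6.
  m_3 = 1*6 - 3 = 3, d_3 = (12 - 3^2)/1 = 3/1 = 3: (m_3, d_3) = (m_1, d_1) = (3, 3), so from here the quotients repeat a_1, a_2; the period length is 2.
So sqrt(12) = [3; (2, 6)] with period length k = 2.
k is even, so the fundamental solution of x^2 - 12y^2 = 1 is (p_{k-1}, q_{k-1}) = (p_1, q_1); compute convergents through index 1.
Convergents (p_i = a_i*p_{i-1} + p_{i-2}, q_i = a_i*q_{i-1} + q_{i-2} with p_{-2}=0, p_{-1}=1, q_{-2}=1, q_{-1}=0):
  i=0: a_0=3, p_0 = 3*1 + 0 = 3, q_0 = 3*0 + 1 = 1.
  i=1: a_1=2, p_1 = 2*3 + 1 = 7, q_1 = 2*1 + 0 = 2.
Check: 7^2 - 12*2^2 = 49 - 48 = 1, so (x, y) = (7, 2) solves the equation, and by the theorem it is the least positive solution.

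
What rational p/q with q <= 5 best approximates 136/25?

27/5

Expand x = 136/25 as a continued fraction with the Euclidean algorithm:
  136 = 5*25 + 11, so a_0 = 5.
  25 = 2*11 + 3, so a_1 = 2.
  11 = 3*3 + 2, so a_2 = 3.
  3 = 1*2 + 1, so a_3 = 1.
  2 = 2*1 + 0, so a_4 = 2.
so x = [5; 2, 3, 1, 2].
Convergents (p_i = a_i*p_{i-1} + p_{i-2}, q_i = a_i*q_{i-1} + q_{i-2} with p_{-2}=0, p_{-1}=1, q_{-2}=1, q_{-1}=0), until the denominator exceeds 5:
  i=0: a_0=5, p_0 = 5*1 + 0 = 5, q_0 = 5*0 + 1 = 1.
  i=1: a_1=2, p_1 = 2*5 + 1 = 11, q_1 = 2*1 + 0 = 2.
  i=2: a_2=3, p_2 = 3*11 + 5 = 38, q_2 = 3*2 + 1 = 7.
q_2 = 7 > 5, so the last convergent with denominator <= 5 is p_1/q_1 = 11/2.
The closest fraction with denominator <= 5 is either p_1/q_1 or the intermediate fraction (k*p_1 + p_0)/(k*q_1 + q_0) with the largest k >= 1 whose denominator stays <= 5; these approach x as k grows, and every other convergent or intermediate fraction in range is farther away.
Largest k: floor((5 - q_0)/q_1) = floor((5 - 1)/2) = 2.
That gives (2*11 + 5)/(2*2 + 1) = 27/5.
Compare the errors: |x - 11/2| = |136*2 - 11*25|/(25*2) = 3/50, and |x - 27/5| = |136*5 - 27*25|/(25*5) = 5/125.
Cross-multiplying, 5*50 = 250 < 375 = 3*125, so 5/125 is smaller: the intermediate fraction 27/5 is closer to x than 11/2.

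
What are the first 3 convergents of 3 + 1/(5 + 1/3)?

Using the convergent recurrence p_i = a_i*p_{i-1} + p_{i-2}, q_i = a_i*q_{i-1} + q_{i-2} with p_{-2}=0, p_{-1}=1, q_{-2}=1, q_{-1}=0:
  i=0: a_0=3, p_0 = 3*1 + 0 = 3, q_0 = 3*0 + 1 = 1.
  i=1: a_1=5, p_1 = 5*3 + 1 = 16, q_1 = 5*1 + 0 = 5.
  i=2: a_2=3, p_2 = 3*16 + 3 = 51, q_2 = 3*5 + 1 = 16.

3/1, 16/5, 51/16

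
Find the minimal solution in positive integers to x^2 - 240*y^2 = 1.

(x, y) = (31, 2)

First expand sqrt(240) as a continued fraction. With x_i = (sqrt(240) + m_i)/d_i and (m_0, d_0) = (0, 1): a_0 = floor(sqrt(240)) = 15, since 15^2 = 225 <= 240 < 256 = 16^2.
Iterate m_{i+1} = d_i*a_i - m_i, d_{i+1} = (240 - m_{i+1}^2)/d_i, a_{i+1} = floor((a_0 + m_{i+1})/d_{i+1}):
  m_1 = 1*15 - 0 = 15, d_1 = (240 - 15^2)/1 = 15/1 = 15, a_1 = floor((15 + 15)/15) = 2.
  m_2 = 15*2 - 15 = 15, d_2 = (240 - 15^2)/15 = 15/15 = 1, a_2 = floor((15 + 15)/1) = 30.
  m_3 = 1*30 - 15 = 15, d_3 = (240 - 15^2)/1 = 15/1 = 15: (m_3, d_3) = (m_1, d_1) = (15, 15), so from here the quotients repeat a_1, a_2; the period length is 2.
So sqrt(240) = [15; (2, 30)] with period length k = 2.
k is even, so the fundamental solution of x^2 - 240y^2 = 1 is (p_{k-1}, q_{k-1}) = (p_1, q_1); compute convergents through index 1.
Convergents (p_i = a_i*p_{i-1} + p_{i-2}, q_i = a_i*q_{i-1} + q_{i-2} with p_{-2}=0, p_{-1}=1, q_{-2}=1, q_{-1}=0):
  i=0: a_0=15, p_0 = 15*1 + 0 = 15, q_0 = 15*0 + 1 = 1.
  i=1: a_1=2, p_1 = 2*15 + 1 = 31, q_1 = 2*1 + 0 = 2.
Check: 31^2 - 240*2^2 = 961 - 960 = 1, so (x, y) = (31, 2) solves the equation, and by the theorem it is the least positive solution.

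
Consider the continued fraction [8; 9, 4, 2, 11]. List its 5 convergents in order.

Using the convergent recurrence p_i = a_i*p_{i-1} + p_{i-2}, q_i = a_i*q_{i-1} + q_{i-2} with p_{-2}=0, p_{-1}=1, q_{-2}=1, q_{-1}=0:
  i=0: a_0=8, p_0 = 8*1 + 0 = 8, q_0 = 8*0 + 1 = 1.
  i=1: a_1=9, p_1 = 9*8 + 1 = 73, q_1 = 9*1 + 0 = 9.
  i=2: a_2=4, p_2 = 4*73 + 8 = 300, q_2 = 4*9 + 1 = 37.
  i=3: a_3=2, p_3 = 2*300 + 73 = 673, q_3 = 2*37 + 9 = 83.
  i=4: a_4=11, p_4 = 11*673 + 300 = 7703, q_4 = 11*83 + 37 = 950.

8/1, 73/9, 300/37, 673/83, 7703/950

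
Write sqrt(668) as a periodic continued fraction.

[25; (1, 5, 2, 12, 2, 5, 1, 50)]

Write x_i = (sqrt(668) + m_i)/d_i with (m_0, d_0) = (0, 1). a_0 = floor(sqrt(668)) = 25, since 25^2 = 625 <= 668 < 676 = 26^2.
Iterate m_{i+1} = d_i*a_i - m_i, d_{i+1} = (668 - m_{i+1}^2)/d_i, a_{i+1} = floor((a_0 + m_{i+1})/d_{i+1}):
  m_1 = 1*25 - 0 = 25, d_1 = (668 - 25^2)/1 = 43/1 = 43, a_1 = floor((25 + 25)/43) = 1.
  m_2 = 43*1 - 25 = 18, d_2 = (668 - 18^2)/43 = 344/43 = 8, a_2 = floor((25 + 18)/8) = 5.
  m_3 = 8*5 - 18 = 22, d_3 = (668 - 22^2)/8 = 184/8 = 23, a_3 = floor((25 + 22)/23) = 2.
  m_4 = 23*2 - 22 = 24, d_4 = (668 - 24^2)/23 = 92/23 = 4, a_4 = floor((25 + 24)/4) = 12.
  m_5 = 4*12 - 24 = 24, d_5 = (668 - 24^2)/4 = 92/4 = 23, a_5 = floor((25 + 24)/23) = 2.
  m_6 = 23*2 - 24 = 22, d_6 = (668 - 22^2)/23 = 184/23 = 8, a_6 = floor((25 + 22)/8) = 5.
  m_7 = 8*5 - 22 = 18, d_7 = (668 - 18^2)/8 = 344/8 = 43, a_7 = floor((25 + 18)/43) = 1.
  m_8 = 43*1 - 18 = 25, d_8 = (668 - 25^2)/43 = 43/43 = 1, a_8 = floor((25 + 25)/1) = 50.
  m_9 = 1*50 - 25 = 25, d_9 = (668 - 25^2)/1 = 43/1 = 43: (m_9, d_9) = (m_1, d_1) = (25, 43), so from here the quotients repeat a_1, ..., a_8; the period length is 8.
Hence the expansion of sqrt(668) is a_0 = 25 followed by the repeating block 1, 5, 2, 12, 2, 5, 1, 50 (period 8).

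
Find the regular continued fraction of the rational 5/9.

[0; 1, 1, 4]

Run the Euclidean algorithm on 5 and 9; the successive quotients are the partial quotients a_0, a_1, ... (each step inverts the fractional part left over by the previous one):
  5 = 0*9 + 5, so a_0 = 0.
  9 = 1*5 + 4, so a_1 = 1.
  5 = 1*4 + 1, so a_2 = 1.
  4 = 4*1 + 0, so a_3 = 4.
The remainder reaches 0 after 4 divisions, so the expansion has 4 partial quotients, read off in order.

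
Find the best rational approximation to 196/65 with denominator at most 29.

3/1

Expand x = 196/65 as a continued fraction with the Euclidean algorithm:
  196 = 3*65 + 1, so a_0 = 3.
  65 = 65*1 + 0, so a_1 = 65.
so x = [3; 65].
Convergents (p_i = a_i*p_{i-1} + p_{i-2}, q_i = a_i*q_{i-1} + q_{i-2} with p_{-2}=0, p_{-1}=1, q_{-2}=1, q_{-1}=0), until the denominator exceeds 29:
  i=0: a_0=3, p_0 = 3*1 + 0 = 3, q_0 = 3*0 + 1 = 1.
  i=1: a_1=65, p_1 = 65*3 + 1 = 196, q_1 = 65*1 + 0 = 65.
q_1 = 65 > 29, so the last convergent with denominator <= 29 is p_0/q_0 = 3/1.
The closest fraction with denominator <= 29 is either p_0/q_0 or the intermediate fraction (k*p_0 + p_{-1})/(k*q_0 + q_{-1}) with the largest k >= 1 whose denominator stays <= 29; these approach x as k grows, and every other convergent or intermediate fraction in range is farther away.
Largest k: floor((29 - q_{-1})/q_0) = floor((29 - 0)/1) = 29 (using the seeds p_{-1} = 1, q_{-1} = 0).
That gives (29*3 + 1)/(29*1 + 0) = 88/29.
Compare the errors: |x - 3/1| = |196*1 - 3*65|/(65*1) = 1/65, and |x - 88/29| = |196*29 - 88*65|/(65*29) = 36/1885.
Cross-multiplying, 1*1885 = 1885 < 2340 = 36*65, so 1/65 is smaller: the convergent 3/1 is closer to x than 88/29.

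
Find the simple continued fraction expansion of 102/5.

Run the Euclidean algorithm on 102 and 5; the successive quotients are the partial quotients a_0, a_1, ... (each step inverts the fractional part left over by the previous one):
  102 = 20*5 + 2, so a_0 = 20.
  5 = 2*2 + 1, so a_1 = 2.
  2 = 2*1 + 0, so a_2 = 2.
The remainder reaches 0 after 3 divisions, so the expansion has 3 partial quotients, read off in order.

[20; 2, 2]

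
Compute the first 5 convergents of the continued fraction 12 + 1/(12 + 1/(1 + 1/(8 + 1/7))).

Using the convergent recurrence p_i = a_i*p_{i-1} + p_{i-2}, q_i = a_i*q_{i-1} + q_{i-2} with p_{-2}=0, p_{-1}=1, q_{-2}=1, q_{-1}=0:
  i=0: a_0=12, p_0 = 12*1 + 0 = 12, q_0 = 12*0 + 1 = 1.
  i=1: a_1=12, p_1 = 12*12 + 1 = 145, q_1 = 12*1 + 0 = 12.
  i=2: a_2=1, p_2 = 1*145 + 12 = 157, q_2 = 1*12 + 1 = 13.
  i=3: a_3=8, p_3 = 8*157 + 145 = 1401, q_3 = 8*13 + 12 = 116.
  i=4: a_4=7, p_4 = 7*1401 + 157 = 9964, q_4 = 7*116 + 13 = 825.

12/1, 145/12, 157/13, 1401/116, 9964/825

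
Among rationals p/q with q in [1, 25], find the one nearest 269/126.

Expand x = 269/126 as a continued fraction with the Euclidean algorithm:
  269 = 2*126 + 17, so a_0 = 2.
  126 = 7*17 + 7, so a_1 = 7.
  17 = 2*7 + 3, so a_2 = 2.
  7 = 2*3 + 1, so a_3 = 2.
  3 = 3*1 + 0, so a_4 = 3.
so x = [2; 7, 2, 2, 3].
Convergents (p_i = a_i*p_{i-1} + p_{i-2}, q_i = a_i*q_{i-1} + q_{i-2} with p_{-2}=0, p_{-1}=1, q_{-2}=1, q_{-1}=0), until the denominator exceeds 25:
  i=0: a_0=2, p_0 = 2*1 + 0 = 2, q_0 = 2*0 + 1 = 1.
  i=1: a_1=7, p_1 = 7*2 + 1 = 15, q_1 = 7*1 + 0 = 7.
  i=2: a_2=2, p_2 = 2*15 + 2 = 32, q_2 = 2*7 + 1 = 15.
  i=3: a_3=2, p_3 = 2*32 + 15 = 79, q_3 = 2*15 + 7 = 37.
q_3 = 37 > 25, so the last convergent with denominator <= 25 is p_2/q_2 = 32/15.
The closest fraction with denominator <= 25 is either p_2/q_2 or the intermediate fraction (k*p_2 + p_1)/(k*q_2 + q_1) with the largest k >= 1 whose denominator stays <= 25; these approach x as k grows, and every other convergent or intermediate fraction in range is farther away.
Largest k: floor((25 - q_1)/q_2) = floor((25 - 7)/15) = 1.
That gives (1*32 + 15)/(1*15 + 7) = 47/22.
Compare the errors: |x - 32/15| = |269*15 - 32*126|/(126*15) = 3/1890, and |x - 47/22| = |269*22 - 47*126|/(126*22) = 4/2772.
Cross-multiplying, 4*1890 = 7560 < 8316 = 3*2772, so 4/2772 is smaller: the intermediate fraction 47/22 is closer to x than 32/15.

47/22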